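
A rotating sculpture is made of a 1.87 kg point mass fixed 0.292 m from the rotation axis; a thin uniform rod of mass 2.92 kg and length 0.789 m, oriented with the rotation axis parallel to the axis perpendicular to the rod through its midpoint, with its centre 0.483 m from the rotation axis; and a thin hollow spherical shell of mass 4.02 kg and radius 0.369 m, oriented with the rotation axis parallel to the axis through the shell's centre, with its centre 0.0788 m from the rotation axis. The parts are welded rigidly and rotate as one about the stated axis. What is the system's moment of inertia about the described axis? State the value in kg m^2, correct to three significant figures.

Point mass: I_cm = 0; centre at d = 0.292 m, so the parallel axis theorem gives I = 0 + (1.87)(0.292)² = 0.15944 kg m^2.
Thin rod: I_cm = (1/12)ML² = (1/12)(2.92)(0.789)² = 0.15148 kg m^2; centre at d = 0.483 m, so the parallel axis theorem gives I = 0.15148 + (2.92)(0.483)² = 0.83268 kg m^2.
Spherical shell: I_cm = (2/3)MR² = (2/3)(4.02)(0.369)² = 0.36491 kg m^2; centre at d = 0.0788 m, so the parallel axis theorem gives I = 0.36491 + (4.02)(0.0788)² = 0.38987 kg m^2.
Total I = 0.15944 + 0.83268 + 0.38987 = 1.382 kg m^2.

1.38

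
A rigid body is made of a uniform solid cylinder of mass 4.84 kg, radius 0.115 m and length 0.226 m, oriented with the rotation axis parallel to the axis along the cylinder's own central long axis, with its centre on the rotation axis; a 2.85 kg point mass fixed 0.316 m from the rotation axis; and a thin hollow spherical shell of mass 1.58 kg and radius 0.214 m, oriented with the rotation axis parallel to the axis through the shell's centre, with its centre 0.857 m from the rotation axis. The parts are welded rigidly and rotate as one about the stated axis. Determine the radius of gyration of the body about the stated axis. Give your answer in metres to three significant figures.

0.406

Solid cylinder: I_cm = (1/2)MR² = (1/2)(4.84)(0.115)² = 0.032004 kg m^2; axis through the centre, so I = 0.032004 kg m^2.
Point mass: I_cm = 0; centre at d = 0.316 m, so the parallel axis theorem gives I = 0 + (2.85)(0.316)² = 0.28459 kg m^2.
Spherical shell: I_cm = (2/3)MR² = (2/3)(1.58)(0.214)² = 0.048238 kg m^2; centre at d = 0.857 m, so the parallel axis theorem gives I = 0.048238 + (1.58)(0.857)² = 1.2087 kg m^2.
Total I = 1.5253 kg m^2; total mass M = 9.27 kg.
k = √(I/M) = √(1.5253/9.27) = 0.40563 m.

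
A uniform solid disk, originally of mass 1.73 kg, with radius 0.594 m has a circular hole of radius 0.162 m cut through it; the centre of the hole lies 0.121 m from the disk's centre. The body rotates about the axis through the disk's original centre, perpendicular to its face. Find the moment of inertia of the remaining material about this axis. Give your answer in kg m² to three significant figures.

0.302

Unpierced body about its centre: I₀ = (1/2)MR² = (1/2)(1.73)(0.594)² = 0.3052 kg m².
The removed disk has mass m = M·(r/R)² = (1.73)(0.162/0.594)² = 0.12868 kg (same uniform areal density).
Its moment of inertia about the rotation axis (parallel-axis theorem): I_hole = (1/2)mr² + md² = (1/2)(0.12868)(0.162)² + (0.12868)(0.121)² = 0.0035725 kg m².
Treating the hole as negative mass, I = I₀ − I_hole = 0.3052 − 0.0035725 = 0.30163 kg m².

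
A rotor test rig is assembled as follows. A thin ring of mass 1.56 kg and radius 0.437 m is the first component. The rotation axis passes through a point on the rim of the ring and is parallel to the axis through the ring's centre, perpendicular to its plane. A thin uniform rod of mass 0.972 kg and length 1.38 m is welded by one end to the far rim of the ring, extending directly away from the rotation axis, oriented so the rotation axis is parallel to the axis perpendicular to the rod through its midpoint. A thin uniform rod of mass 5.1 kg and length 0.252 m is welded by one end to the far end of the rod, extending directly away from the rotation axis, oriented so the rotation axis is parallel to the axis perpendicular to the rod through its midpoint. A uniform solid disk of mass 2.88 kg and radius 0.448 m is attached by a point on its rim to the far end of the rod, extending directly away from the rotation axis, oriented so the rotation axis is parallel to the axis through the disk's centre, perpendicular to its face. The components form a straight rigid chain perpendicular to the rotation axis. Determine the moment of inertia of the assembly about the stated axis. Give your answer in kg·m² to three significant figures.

57.5

Thin ring: I_cm = MR² = (1.56)(0.437)² = 0.29791 kg·m²; centre at d = 0.437 m, so I = I_cm + Md² gives I = 0.29791 + (1.56)(0.437)² = 0.59582 kg·m².
Thin rod: I_cm = (1/12)ML² = (1/12)(0.972)(1.38)² = 0.15426 kg·m²; centre at d = 0.437 + 0.437 + 0.69 = 1.564 m, so I = I_cm + Md² gives I = 0.15426 + (0.972)(1.564)² = 2.5319 kg·m².
Thin rod: I_cm = (1/12)ML² = (1/12)(5.1)(0.252)² = 0.026989 kg·m²; centre at d = 0.437 + 0.437 + 0.69 + 0.69 + 0.126 = 2.38 m, so I = I_cm + Md² gives I = 0.026989 + (5.1)(2.38)² = 28.915 kg·m².
Solid disk: I_cm = (1/2)MR² = (1/2)(2.88)(0.448)² = 0.28901 kg·m²; centre at d = 0.437 + 0.437 + 0.69 + 0.69 + 0.126 + 0.126 + 0.448 = 2.954 m, so I = I_cm + Md² gives I = 0.28901 + (2.88)(2.954)² = 25.42 kg·m².
Total I = 0.59582 + 2.5319 + 28.915 + 25.42 = 57.463 kg·m².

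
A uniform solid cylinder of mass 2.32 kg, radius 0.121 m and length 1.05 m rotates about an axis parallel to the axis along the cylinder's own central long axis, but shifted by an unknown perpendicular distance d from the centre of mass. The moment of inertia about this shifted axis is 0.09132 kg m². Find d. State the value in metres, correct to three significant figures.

0.179

About the centre-of-mass axis, I_cm = (1/2)MR² = (1/2)(2.32)(0.121)² = 0.016984 kg m².
Parallel axis theorem: I = I_cm + Md², so Md² = 0.09132 − 0.016984 = 0.074336 kg m².
d = √(0.074336 / 2.32) = 0.179 m.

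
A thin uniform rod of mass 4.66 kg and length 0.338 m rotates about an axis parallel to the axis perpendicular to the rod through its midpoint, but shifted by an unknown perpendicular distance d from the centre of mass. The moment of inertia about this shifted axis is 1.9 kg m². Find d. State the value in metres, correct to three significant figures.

About the centre-of-mass axis, I_cm = (1/12)ML² = (1/12)(4.66)(0.338)² = 0.044365 kg m².
Parallel axis theorem: I = I_cm + Md², so Md² = 1.9 − 0.044365 = 1.8556 kg m².
d = √(1.8556 / 4.66) = 0.63103 m.

0.631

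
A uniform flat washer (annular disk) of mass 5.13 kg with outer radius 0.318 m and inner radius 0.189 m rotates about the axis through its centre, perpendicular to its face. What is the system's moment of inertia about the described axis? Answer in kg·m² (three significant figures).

0.351

I_cm = (1/2)M(R²+r²) = (1/2)(5.13)[(0.318)² + (0.189)²] = 0.35101 kg·m²; axis through the centre, so I = 0.35101 kg·m².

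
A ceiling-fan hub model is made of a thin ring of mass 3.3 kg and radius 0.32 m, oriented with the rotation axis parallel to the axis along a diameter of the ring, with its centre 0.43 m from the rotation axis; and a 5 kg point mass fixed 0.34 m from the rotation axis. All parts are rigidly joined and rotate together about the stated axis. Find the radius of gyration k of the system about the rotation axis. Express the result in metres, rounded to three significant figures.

Thin ring: I_cm = (1/2)MR² = (1/2)(3.3)(0.32)² = 0.16896 kg m^2; centre at d = 0.43 m, so the parallel axis theorem gives I = 0.16896 + (3.3)(0.43)² = 0.77913 kg m^2.
Point mass: I_cm = 0; centre at d = 0.34 m, so the parallel axis theorem gives I = 0 + (5)(0.34)² = 0.578 kg m^2.
Total I = 1.3571 kg m^2; total mass M = 8.3 kg.
k = √(I/M) = √(1.3571/8.3) = 0.40436 m.

0.404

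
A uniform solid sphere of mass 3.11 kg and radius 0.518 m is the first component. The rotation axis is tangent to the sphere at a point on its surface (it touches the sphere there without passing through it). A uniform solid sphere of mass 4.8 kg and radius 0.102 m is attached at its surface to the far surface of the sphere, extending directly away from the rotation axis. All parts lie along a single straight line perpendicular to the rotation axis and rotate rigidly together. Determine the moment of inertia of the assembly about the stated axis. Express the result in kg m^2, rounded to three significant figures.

7.40

Solid sphere: I_cm = (2/5)MR² = (2/5)(3.11)(0.518)² = 0.3338 kg m^2; centre at d = 0.518 m, so I = I_cm + Md² gives I = 0.3338 + (3.11)(0.518)² = 1.1683 kg m^2.
Solid sphere: I_cm = (2/5)MR² = (2/5)(4.8)(0.102)² = 0.019976 kg m^2; centre at d = 0.518 + 0.518 + 0.102 = 1.138 m, so I = I_cm + Md² gives I = 0.019976 + (4.8)(1.138)² = 6.2362 kg m^2.
Total I = 1.1683 + 6.2362 = 7.4045 kg m^2.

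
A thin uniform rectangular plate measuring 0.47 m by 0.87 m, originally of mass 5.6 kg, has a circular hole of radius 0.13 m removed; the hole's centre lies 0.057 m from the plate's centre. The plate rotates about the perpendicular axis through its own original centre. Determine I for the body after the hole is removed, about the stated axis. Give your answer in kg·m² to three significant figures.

Unpierced body about its centre: I₀ = (1/12)M(a²+b²) = (1/12)(5.6)[(0.47)² + (0.87)²] = 0.45631 kg·m².
The removed disk has mass m = M·πr²/(ab) = (5.6)·π(0.13)²/(0.47·0.87) = 0.72712 kg (same uniform areal density).
Its moment of inertia about the rotation axis (parallel-axis theorem): I_hole = (1/2)mr² + md² = (1/2)(0.72712)(0.13)² + (0.72712)(0.057)² = 0.0085066 kg·m².
Treating the hole as negative mass, I = I₀ − I_hole = 0.45631 − 0.0085066 = 0.4478 kg·m².

0.448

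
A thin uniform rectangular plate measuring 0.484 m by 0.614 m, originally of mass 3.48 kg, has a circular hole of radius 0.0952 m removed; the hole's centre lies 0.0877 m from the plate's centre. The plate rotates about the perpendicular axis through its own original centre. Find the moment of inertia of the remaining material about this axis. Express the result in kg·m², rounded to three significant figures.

Unpierced body about its centre: I₀ = (1/12)M(a²+b²) = (1/12)(3.48)[(0.484)² + (0.614)²] = 0.17726 kg·m².
The removed disk has mass m = M·πr²/(ab) = (3.48)·π(0.0952)²/(0.484·0.614) = 0.33342 kg (same uniform areal density).
Its moment of inertia about the rotation axis (parallel-axis theorem): I_hole = (1/2)mr² + md² = (1/2)(0.33342)(0.0952)² + (0.33342)(0.0877)² = 0.0040753 kg·m².
Treating the hole as negative mass, I = I₀ − I_hole = 0.17726 − 0.0040753 = 0.17319 kg·m².

0.173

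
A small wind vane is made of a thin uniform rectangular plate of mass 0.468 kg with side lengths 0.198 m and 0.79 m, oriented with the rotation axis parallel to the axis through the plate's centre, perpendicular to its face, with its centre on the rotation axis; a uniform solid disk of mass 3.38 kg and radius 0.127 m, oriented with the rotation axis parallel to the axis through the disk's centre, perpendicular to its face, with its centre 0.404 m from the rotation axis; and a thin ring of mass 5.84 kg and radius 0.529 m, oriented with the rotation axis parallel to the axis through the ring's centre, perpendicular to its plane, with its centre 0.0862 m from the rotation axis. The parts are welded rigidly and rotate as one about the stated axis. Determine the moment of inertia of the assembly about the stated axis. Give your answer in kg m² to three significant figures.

2.28

Rectangular plate: I_cm = (1/12)M(a²+b²) = (1/12)(0.468)[(0.198)² + (0.79)²] = 0.025869 kg m²; axis through the centre, so I = 0.025869 kg m².
Solid disk: I_cm = (1/2)MR² = (1/2)(3.38)(0.127)² = 0.027258 kg m²; centre at d = 0.404 m, so I = I_cm + Md² gives I = 0.027258 + (3.38)(0.404)² = 0.57893 kg m².
Thin ring: I_cm = MR² = (5.84)(0.529)² = 1.6343 kg m²; centre at d = 0.0862 m, so I = I_cm + Md² gives I = 1.6343 + (5.84)(0.0862)² = 1.6777 kg m².
Total I = 0.025869 + 0.57893 + 1.6777 = 2.2825 kg m².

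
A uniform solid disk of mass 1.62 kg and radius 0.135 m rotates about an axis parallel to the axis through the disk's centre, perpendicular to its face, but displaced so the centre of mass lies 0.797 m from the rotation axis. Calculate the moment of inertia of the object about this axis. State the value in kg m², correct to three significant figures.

1.04

I_cm = (1/2)MR² = (1/2)(1.62)(0.135)² = 0.014762 kg m²; centre at d = 0.797 m, so the parallel axis theorem gives I = 0.014762 + (1.62)(0.797)² = 1.0438 kg m².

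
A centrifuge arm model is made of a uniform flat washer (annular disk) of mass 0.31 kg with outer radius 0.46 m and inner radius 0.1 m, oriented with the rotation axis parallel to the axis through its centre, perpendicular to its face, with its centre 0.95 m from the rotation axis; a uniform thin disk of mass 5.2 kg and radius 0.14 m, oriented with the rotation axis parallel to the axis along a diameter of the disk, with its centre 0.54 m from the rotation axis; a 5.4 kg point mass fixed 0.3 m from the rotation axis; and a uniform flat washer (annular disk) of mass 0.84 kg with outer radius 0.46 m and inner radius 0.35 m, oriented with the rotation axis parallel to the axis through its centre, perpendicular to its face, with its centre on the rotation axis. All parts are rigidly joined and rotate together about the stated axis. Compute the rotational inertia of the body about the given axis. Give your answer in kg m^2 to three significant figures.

Annular disk: I_cm = (1/2)M(R²+r²) = (1/2)(0.31)[(0.46)² + (0.1)²] = 0.034348 kg m^2; centre at d = 0.95 m, so the parallel axis theorem gives I = 0.034348 + (0.31)(0.95)² = 0.31412 kg m^2.
Thin disk: I_cm = (1/4)MR² = (1/4)(5.2)(0.14)² = 0.02548 kg m^2; centre at d = 0.54 m, so the parallel axis theorem gives I = 0.02548 + (5.2)(0.54)² = 1.5418 kg m^2.
Point mass: I_cm = 0; centre at d = 0.3 m, so the parallel axis theorem gives I = 0 + (5.4)(0.3)² = 0.486 kg m^2.
Annular disk: I_cm = (1/2)M(R²+r²) = (1/2)(0.84)[(0.46)² + (0.35)²] = 0.14032 kg m^2; axis through the centre, so I = 0.14032 kg m^2.
Total I = 0.31412 + 1.5418 + 0.486 + 0.14032 = 2.4822 kg m^2.

2.48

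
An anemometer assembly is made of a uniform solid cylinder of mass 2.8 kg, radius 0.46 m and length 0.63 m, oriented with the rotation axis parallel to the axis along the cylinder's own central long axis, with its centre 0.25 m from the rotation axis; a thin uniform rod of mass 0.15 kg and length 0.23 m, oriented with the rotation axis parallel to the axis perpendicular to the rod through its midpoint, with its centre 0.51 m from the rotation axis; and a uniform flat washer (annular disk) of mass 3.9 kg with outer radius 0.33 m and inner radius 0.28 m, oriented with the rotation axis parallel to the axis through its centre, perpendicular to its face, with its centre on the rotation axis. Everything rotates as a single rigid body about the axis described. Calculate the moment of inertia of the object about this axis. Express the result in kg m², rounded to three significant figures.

0.876

Solid cylinder: I_cm = (1/2)MR² = (1/2)(2.8)(0.46)² = 0.29624 kg m²; centre at d = 0.25 m, so the parallel axis theorem gives I = 0.29624 + (2.8)(0.25)² = 0.47124 kg m².
Thin rod: I_cm = (1/12)ML² = (1/12)(0.15)(0.23)² = 0.00066125 kg m²; centre at d = 0.51 m, so the parallel axis theorem gives I = 0.00066125 + (0.15)(0.51)² = 0.039676 kg m².
Annular disk: I_cm = (1/2)M(R²+r²) = (1/2)(3.9)[(0.33)² + (0.28)²] = 0.36524 kg m²; axis through the centre, so I = 0.36524 kg m².
Total I = 0.47124 + 0.039676 + 0.36524 = 0.87615 kg m².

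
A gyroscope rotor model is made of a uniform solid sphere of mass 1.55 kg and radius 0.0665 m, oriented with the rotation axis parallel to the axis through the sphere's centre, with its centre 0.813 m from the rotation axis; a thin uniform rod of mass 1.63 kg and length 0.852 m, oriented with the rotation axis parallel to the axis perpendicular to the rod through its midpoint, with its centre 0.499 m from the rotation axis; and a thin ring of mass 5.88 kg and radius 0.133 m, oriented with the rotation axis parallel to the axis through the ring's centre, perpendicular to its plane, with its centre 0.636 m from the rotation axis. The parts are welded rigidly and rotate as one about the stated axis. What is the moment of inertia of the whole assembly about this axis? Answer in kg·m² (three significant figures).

4.01

Solid sphere: I_cm = (2/5)MR² = (2/5)(1.55)(0.0665)² = 0.0027418 kg·m²; centre at d = 0.813 m, so the parallel axis theorem gives I = 0.0027418 + (1.55)(0.813)² = 1.0272 kg·m².
Thin rod: I_cm = (1/12)ML² = (1/12)(1.63)(0.852)² = 0.098602 kg·m²; centre at d = 0.499 m, so the parallel axis theorem gives I = 0.098602 + (1.63)(0.499)² = 0.50447 kg·m².
Thin ring: I_cm = MR² = (5.88)(0.133)² = 0.10401 kg·m²; centre at d = 0.636 m, so the parallel axis theorem gives I = 0.10401 + (5.88)(0.636)² = 2.4824 kg·m².
Total I = 1.0272 + 0.50447 + 2.4824 = 4.0142 kg·m².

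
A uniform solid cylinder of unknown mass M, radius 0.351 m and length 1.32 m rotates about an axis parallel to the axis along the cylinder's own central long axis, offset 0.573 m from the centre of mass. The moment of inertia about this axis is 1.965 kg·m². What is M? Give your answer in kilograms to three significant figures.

I = I_cm + Md² = (1/2)MR² + Md² = M·[0.5·(0.351)² + (0.573)²] = M·0.38993.
So M = 1.965 / 0.38993 = 5.0394 kg.

5.04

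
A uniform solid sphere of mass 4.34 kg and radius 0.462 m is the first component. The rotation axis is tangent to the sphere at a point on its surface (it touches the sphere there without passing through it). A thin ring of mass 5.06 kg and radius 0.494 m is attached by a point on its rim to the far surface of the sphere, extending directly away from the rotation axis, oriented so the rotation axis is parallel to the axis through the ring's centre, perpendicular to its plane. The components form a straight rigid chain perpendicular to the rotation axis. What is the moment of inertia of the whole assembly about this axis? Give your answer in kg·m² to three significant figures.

12.7

Solid sphere: I_cm = (2/5)MR² = (2/5)(4.34)(0.462)² = 0.37054 kg·m²; centre at d = 0.462 m, so I = I_cm + Md² gives I = 0.37054 + (4.34)(0.462)² = 1.2969 kg·m².
Thin ring: I_cm = MR² = (5.06)(0.494)² = 1.2348 kg·m²; centre at d = 0.462 + 0.462 + 0.494 = 1.418 m, so I = I_cm + Md² gives I = 1.2348 + (5.06)(1.418)² = 11.409 kg·m².
Total I = 1.2969 + 11.409 = 12.706 kg·m².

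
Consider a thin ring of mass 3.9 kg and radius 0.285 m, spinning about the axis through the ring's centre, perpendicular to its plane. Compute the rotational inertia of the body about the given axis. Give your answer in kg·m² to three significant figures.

0.317

I_cm = MR² = (3.9)(0.285)² = 0.31678 kg·m²; axis through the centre, so I = 0.31678 kg·m².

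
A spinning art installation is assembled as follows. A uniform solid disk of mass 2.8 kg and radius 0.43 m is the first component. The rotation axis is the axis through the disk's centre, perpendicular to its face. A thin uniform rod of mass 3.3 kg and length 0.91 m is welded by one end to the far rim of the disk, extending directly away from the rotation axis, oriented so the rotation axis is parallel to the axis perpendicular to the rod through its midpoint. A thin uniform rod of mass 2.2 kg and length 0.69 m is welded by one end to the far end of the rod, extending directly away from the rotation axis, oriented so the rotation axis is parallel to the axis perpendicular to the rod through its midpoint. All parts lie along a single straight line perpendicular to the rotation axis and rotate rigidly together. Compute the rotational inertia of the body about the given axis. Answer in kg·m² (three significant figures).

9.40

Solid disk: I_cm = (1/2)MR² = (1/2)(2.8)(0.43)² = 0.25886 kg·m²; axis through the centre, so I = 0.25886 kg·m².
Thin rod: I_cm = (1/12)ML² = (1/12)(3.3)(0.91)² = 0.22773 kg·m²; centre at d = 0.43 + 0.455 = 0.885 m, so the parallel axis theorem gives I = 0.22773 + (3.3)(0.885)² = 2.8124 kg·m².
Thin rod: I_cm = (1/12)ML² = (1/12)(2.2)(0.69)² = 0.087285 kg·m²; centre at d = 0.43 + 0.455 + 0.455 + 0.345 = 1.685 m, so the parallel axis theorem gives I = 0.087285 + (2.2)(1.685)² = 6.3336 kg·m².
Total I = 0.25886 + 2.8124 + 6.3336 = 9.4048 kg·m².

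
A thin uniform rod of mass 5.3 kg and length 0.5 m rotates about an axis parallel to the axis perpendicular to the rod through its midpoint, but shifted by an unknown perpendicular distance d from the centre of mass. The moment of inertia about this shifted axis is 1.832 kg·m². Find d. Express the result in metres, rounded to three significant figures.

0.570

About the centre-of-mass axis, I_cm = (1/12)ML² = (1/12)(5.3)(0.5)² = 0.11042 kg·m².
Parallel axis theorem: I = I_cm + Md², so Md² = 1.832 − 0.11042 = 1.7216 kg·m².
d = √(1.7216 / 5.3) = 0.56994 m.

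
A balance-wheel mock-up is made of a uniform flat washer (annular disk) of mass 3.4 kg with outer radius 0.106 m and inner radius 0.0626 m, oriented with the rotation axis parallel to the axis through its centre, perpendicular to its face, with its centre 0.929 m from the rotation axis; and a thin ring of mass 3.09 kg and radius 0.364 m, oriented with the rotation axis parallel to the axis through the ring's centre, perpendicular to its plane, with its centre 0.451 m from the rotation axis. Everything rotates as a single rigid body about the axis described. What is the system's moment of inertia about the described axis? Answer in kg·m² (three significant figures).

4.00

Annular disk: I_cm = (1/2)M(R²+r²) = (1/2)(3.4)[(0.106)² + (0.0626)²] = 0.025763 kg·m²; centre at d = 0.929 m, so the parallel axis theorem gives I = 0.025763 + (3.4)(0.929)² = 2.9601 kg·m².
Thin ring: I_cm = MR² = (3.09)(0.364)² = 0.40941 kg·m²; centre at d = 0.451 m, so the parallel axis theorem gives I = 0.40941 + (3.09)(0.451)² = 1.0379 kg·m².
Total I = 2.9601 + 1.0379 = 3.998 kg·m².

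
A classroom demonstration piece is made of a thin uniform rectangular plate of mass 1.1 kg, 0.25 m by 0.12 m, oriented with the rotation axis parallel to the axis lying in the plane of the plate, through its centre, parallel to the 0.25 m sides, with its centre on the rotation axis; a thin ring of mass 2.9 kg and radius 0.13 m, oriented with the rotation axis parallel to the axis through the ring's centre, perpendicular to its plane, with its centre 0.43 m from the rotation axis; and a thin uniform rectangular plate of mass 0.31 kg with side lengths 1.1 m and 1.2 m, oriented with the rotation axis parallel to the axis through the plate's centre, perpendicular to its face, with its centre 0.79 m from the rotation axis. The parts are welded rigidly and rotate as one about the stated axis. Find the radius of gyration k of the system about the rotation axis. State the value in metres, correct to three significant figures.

Rectangular plate: I_cm = (1/12)Mb² = (1/12)(1.1)(0.12)² = 0.00132 kg·m²; axis through the centre, so I = 0.00132 kg·m².
Thin ring: I_cm = MR² = (2.9)(0.13)² = 0.04901 kg·m²; centre at d = 0.43 m, so I = I_cm + Md² gives I = 0.04901 + (2.9)(0.43)² = 0.58522 kg·m².
Rectangular plate: I_cm = (1/12)M(a²+b²) = (1/12)(0.31)[(1.1)² + (1.2)²] = 0.068458 kg·m²; centre at d = 0.79 m, so I = I_cm + Md² gives I = 0.068458 + (0.31)(0.79)² = 0.26193 kg·m².
Total I = 0.84847 kg·m²; total mass M = 4.31 kg.
k = √(I/M) = √(0.84847/4.31) = 0.44369 m.

0.444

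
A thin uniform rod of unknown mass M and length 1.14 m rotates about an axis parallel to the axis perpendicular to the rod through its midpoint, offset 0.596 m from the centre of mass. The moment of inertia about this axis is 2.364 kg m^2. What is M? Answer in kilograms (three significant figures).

5.10

I = I_cm + Md² = (1/12)ML² + Md² = M·[0.0833333·(1.14)² + (0.596)²] = M·0.46352.
So M = 2.364 / 0.46352 = 5.1001 kg.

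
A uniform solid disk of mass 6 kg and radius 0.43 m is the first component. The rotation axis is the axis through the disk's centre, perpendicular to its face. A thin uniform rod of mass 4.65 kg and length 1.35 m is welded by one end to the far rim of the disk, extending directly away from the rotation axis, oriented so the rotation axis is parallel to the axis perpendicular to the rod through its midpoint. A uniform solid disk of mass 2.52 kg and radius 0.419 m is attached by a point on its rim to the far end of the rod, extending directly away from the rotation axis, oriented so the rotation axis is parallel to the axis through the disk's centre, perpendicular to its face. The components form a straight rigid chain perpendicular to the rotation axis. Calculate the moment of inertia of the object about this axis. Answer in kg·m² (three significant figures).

Solid disk: I_cm = (1/2)MR² = (1/2)(6)(0.43)² = 0.5547 kg·m²; axis through the centre, so I = 0.5547 kg·m².
Thin rod: I_cm = (1/12)ML² = (1/12)(4.65)(1.35)² = 0.70622 kg·m²; centre at d = 0.43 + 0.675 = 1.105 m, so the parallel axis theorem gives I = 0.70622 + (4.65)(1.105)² = 6.384 kg·m².
Solid disk: I_cm = (1/2)MR² = (1/2)(2.52)(0.419)² = 0.22121 kg·m²; centre at d = 0.43 + 0.675 + 0.675 + 0.419 = 2.199 m, so the parallel axis theorem gives I = 0.22121 + (2.52)(2.199)² = 12.407 kg·m².
Total I = 0.5547 + 6.384 + 12.407 = 19.346 kg·m².

19.3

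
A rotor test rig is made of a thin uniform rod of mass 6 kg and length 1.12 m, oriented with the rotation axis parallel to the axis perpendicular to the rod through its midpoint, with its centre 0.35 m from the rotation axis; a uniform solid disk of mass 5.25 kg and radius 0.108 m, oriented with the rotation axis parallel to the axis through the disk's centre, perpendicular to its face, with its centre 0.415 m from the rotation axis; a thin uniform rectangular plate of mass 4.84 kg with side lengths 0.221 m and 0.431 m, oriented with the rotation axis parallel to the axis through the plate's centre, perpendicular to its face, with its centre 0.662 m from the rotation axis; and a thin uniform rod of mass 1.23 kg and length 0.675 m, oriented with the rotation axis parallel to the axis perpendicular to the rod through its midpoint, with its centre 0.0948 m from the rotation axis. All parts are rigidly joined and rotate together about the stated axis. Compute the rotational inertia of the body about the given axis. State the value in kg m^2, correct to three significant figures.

Thin rod: I_cm = (1/12)ML² = (1/12)(6)(1.12)² = 0.6272 kg m^2; centre at d = 0.35 m, so I = I_cm + Md² gives I = 0.6272 + (6)(0.35)² = 1.3622 kg m^2.
Solid disk: I_cm = (1/2)MR² = (1/2)(5.25)(0.108)² = 0.030618 kg m^2; centre at d = 0.415 m, so I = I_cm + Md² gives I = 0.030618 + (5.25)(0.415)² = 0.9348 kg m^2.
Rectangular plate: I_cm = (1/12)M(a²+b²) = (1/12)(4.84)[(0.221)² + (0.431)²] = 0.094623 kg m^2; centre at d = 0.662 m, so I = I_cm + Md² gives I = 0.094623 + (4.84)(0.662)² = 2.2157 kg m^2.
Thin rod: I_cm = (1/12)ML² = (1/12)(1.23)(0.675)² = 0.046702 kg m^2; centre at d = 0.0948 m, so I = I_cm + Md² gives I = 0.046702 + (1.23)(0.0948)² = 0.057756 kg m^2.
Total I = 1.3622 + 0.9348 + 2.2157 + 0.057756 = 4.5705 kg m^2.

4.57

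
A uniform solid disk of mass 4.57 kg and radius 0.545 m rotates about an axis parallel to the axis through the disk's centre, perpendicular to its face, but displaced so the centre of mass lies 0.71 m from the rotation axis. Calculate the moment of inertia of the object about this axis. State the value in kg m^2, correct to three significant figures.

I_cm = (1/2)MR² = (1/2)(4.57)(0.545)² = 0.6787 kg m^2; centre at d = 0.71 m, so I = I_cm + Md² gives I = 0.6787 + (4.57)(0.71)² = 2.9824 kg m^2.

2.98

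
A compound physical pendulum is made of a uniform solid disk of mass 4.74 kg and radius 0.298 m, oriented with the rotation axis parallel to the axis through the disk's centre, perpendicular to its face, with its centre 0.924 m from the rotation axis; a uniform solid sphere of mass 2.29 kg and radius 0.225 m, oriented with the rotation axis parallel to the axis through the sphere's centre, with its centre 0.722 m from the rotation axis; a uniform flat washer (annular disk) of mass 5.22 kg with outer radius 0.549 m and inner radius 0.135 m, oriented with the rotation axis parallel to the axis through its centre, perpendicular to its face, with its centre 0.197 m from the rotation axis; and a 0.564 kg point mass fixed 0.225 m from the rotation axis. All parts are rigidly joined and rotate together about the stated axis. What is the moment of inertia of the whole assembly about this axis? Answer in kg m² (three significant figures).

6.56

Solid disk: I_cm = (1/2)MR² = (1/2)(4.74)(0.298)² = 0.21047 kg m²; centre at d = 0.924 m, so I = I_cm + Md² gives I = 0.21047 + (4.74)(0.924)² = 4.2574 kg m².
Solid sphere: I_cm = (2/5)MR² = (2/5)(2.29)(0.225)² = 0.046373 kg m²; centre at d = 0.722 m, so I = I_cm + Md² gives I = 0.046373 + (2.29)(0.722)² = 1.2401 kg m².
Annular disk: I_cm = (1/2)M(R²+r²) = (1/2)(5.22)[(0.549)² + (0.135)²] = 0.83422 kg m²; centre at d = 0.197 m, so I = I_cm + Md² gives I = 0.83422 + (5.22)(0.197)² = 1.0368 kg m².
Point mass: I_cm = 0; centre at d = 0.225 m, so I = I_cm + Md² gives I = 0 + (0.564)(0.225)² = 0.028552 kg m².
Total I = 4.2574 + 1.2401 + 1.0368 + 0.028552 = 6.5628 kg m².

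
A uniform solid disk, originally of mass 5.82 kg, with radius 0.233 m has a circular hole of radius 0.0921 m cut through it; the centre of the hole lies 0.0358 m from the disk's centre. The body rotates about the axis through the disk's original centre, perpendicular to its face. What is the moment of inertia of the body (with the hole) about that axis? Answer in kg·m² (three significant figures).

Unpierced body about its centre: I₀ = (1/2)MR² = (1/2)(5.82)(0.233)² = 0.15798 kg·m².
The removed disk has mass m = M·(r/R)² = (5.82)(0.0921/0.233)² = 0.90935 kg (same uniform areal density).
Its moment of inertia about the rotation axis (parallel-axis theorem): I_hole = (1/2)mr² + md² = (1/2)(0.90935)(0.0921)² + (0.90935)(0.0358)² = 0.0050222 kg·m².
Treating the hole as negative mass, I = I₀ − I_hole = 0.15798 − 0.0050222 = 0.15296 kg·m².

0.153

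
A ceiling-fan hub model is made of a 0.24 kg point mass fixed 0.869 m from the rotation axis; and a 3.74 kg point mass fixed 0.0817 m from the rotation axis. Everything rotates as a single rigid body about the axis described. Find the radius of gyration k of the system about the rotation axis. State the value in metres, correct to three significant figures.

Point mass: I_cm = 0; centre at d = 0.869 m, so the parallel axis theorem gives I = 0 + (0.24)(0.869)² = 0.18124 kg m^2.
Point mass: I_cm = 0; centre at d = 0.0817 m, so the parallel axis theorem gives I = 0 + (3.74)(0.0817)² = 0.024964 kg m^2.
Total I = 0.2062 kg m^2; total mass M = 3.98 kg.
k = √(I/M) = √(0.2062/3.98) = 0.22762 m.

0.228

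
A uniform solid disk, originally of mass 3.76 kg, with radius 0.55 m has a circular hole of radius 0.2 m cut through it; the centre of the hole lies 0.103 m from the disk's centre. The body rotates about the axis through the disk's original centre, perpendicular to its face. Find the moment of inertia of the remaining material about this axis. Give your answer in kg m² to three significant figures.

0.553

Unpierced body about its centre: I₀ = (1/2)MR² = (1/2)(3.76)(0.55)² = 0.5687 kg m².
The removed disk has mass m = M·(r/R)² = (3.76)(0.2/0.55)² = 0.49719 kg (same uniform areal density).
Its moment of inertia about the rotation axis (parallel-axis theorem): I_hole = (1/2)mr² + md² = (1/2)(0.49719)(0.2)² + (0.49719)(0.103)² = 0.015218 kg m².
Treating the hole as negative mass, I = I₀ − I_hole = 0.5687 − 0.015218 = 0.55348 kg m².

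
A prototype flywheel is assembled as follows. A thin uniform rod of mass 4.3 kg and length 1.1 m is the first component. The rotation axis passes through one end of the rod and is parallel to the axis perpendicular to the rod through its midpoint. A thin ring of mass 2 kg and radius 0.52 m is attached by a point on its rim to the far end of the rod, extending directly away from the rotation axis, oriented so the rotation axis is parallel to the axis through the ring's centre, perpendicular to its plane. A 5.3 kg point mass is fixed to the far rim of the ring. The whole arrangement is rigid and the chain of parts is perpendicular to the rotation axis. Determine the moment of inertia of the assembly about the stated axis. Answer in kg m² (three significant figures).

31.8

Thin rod: I_cm = (1/12)ML² = (1/12)(4.3)(1.1)² = 0.43358 kg m²; centre at d = 0.55 m, so I = I_cm + Md² gives I = 0.43358 + (4.3)(0.55)² = 1.7343 kg m².
Thin ring: I_cm = MR² = (2)(0.52)² = 0.5408 kg m²; centre at d = 0.55 + 0.55 + 0.52 = 1.62 m, so I = I_cm + Md² gives I = 0.5408 + (2)(1.62)² = 5.7896 kg m².
Point mass: I_cm = 0; centre at d = 0.55 + 0.55 + 0.52 + 0.52 = 2.14 m, so I = I_cm + Md² gives I = 0 + (5.3)(2.14)² = 24.272 kg m².
Total I = 1.7343 + 5.7896 + 24.272 = 31.796 kg m².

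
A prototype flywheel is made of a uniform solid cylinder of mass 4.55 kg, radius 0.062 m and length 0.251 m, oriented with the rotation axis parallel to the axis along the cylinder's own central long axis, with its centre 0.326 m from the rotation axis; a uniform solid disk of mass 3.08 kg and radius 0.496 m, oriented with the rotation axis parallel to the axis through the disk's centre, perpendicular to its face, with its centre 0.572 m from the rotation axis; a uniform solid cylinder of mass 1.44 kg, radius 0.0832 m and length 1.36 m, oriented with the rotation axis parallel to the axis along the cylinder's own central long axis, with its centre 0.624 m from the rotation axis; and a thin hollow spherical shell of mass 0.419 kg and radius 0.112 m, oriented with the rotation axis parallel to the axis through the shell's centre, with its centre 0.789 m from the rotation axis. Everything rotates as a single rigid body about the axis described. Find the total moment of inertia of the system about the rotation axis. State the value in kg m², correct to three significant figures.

Solid cylinder: I_cm = (1/2)MR² = (1/2)(4.55)(0.062)² = 0.0087451 kg m²; centre at d = 0.326 m, so the parallel axis theorem gives I = 0.0087451 + (4.55)(0.326)² = 0.4923 kg m².
Solid disk: I_cm = (1/2)MR² = (1/2)(3.08)(0.496)² = 0.37886 kg m²; centre at d = 0.572 m, so the parallel axis theorem gives I = 0.37886 + (3.08)(0.572)² = 1.3866 kg m².
Solid cylinder: I_cm = (1/2)MR² = (1/2)(1.44)(0.0832)² = 0.004984 kg m²; centre at d = 0.624 m, so the parallel axis theorem gives I = 0.004984 + (1.44)(0.624)² = 0.56569 kg m².
Spherical shell: I_cm = (2/3)MR² = (2/3)(0.419)(0.112)² = 0.003504 kg m²; centre at d = 0.789 m, so the parallel axis theorem gives I = 0.003504 + (0.419)(0.789)² = 0.26434 kg m².
Total I = 0.4923 + 1.3866 + 0.56569 + 0.26434 = 2.7089 kg m².

2.71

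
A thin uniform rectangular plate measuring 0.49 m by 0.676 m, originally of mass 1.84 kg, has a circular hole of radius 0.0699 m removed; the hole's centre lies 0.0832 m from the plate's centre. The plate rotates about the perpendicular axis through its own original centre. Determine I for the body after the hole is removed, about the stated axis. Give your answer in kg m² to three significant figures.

Unpierced body about its centre: I₀ = (1/12)M(a²+b²) = (1/12)(1.84)[(0.49)² + (0.676)²] = 0.10688 kg m².
The removed disk has mass m = M·πr²/(ab) = (1.84)·π(0.0699)²/(0.49·0.676) = 0.085267 kg (same uniform areal density).
Its moment of inertia about the rotation axis (parallel-axis theorem): I_hole = (1/2)mr² + md² = (1/2)(0.085267)(0.0699)² + (0.085267)(0.0832)² = 0.00079854 kg m².
Treating the hole as negative mass, I = I₀ − I_hole = 0.10688 − 0.00079854 = 0.10609 kg m².

0.106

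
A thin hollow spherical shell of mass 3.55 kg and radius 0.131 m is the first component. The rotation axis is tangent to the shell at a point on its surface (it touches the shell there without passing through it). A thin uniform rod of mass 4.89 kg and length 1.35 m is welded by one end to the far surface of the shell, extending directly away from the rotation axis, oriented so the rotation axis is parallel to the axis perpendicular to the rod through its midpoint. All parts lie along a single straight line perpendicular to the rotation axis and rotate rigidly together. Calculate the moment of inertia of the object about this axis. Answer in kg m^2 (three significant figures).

5.14

Spherical shell: I_cm = (2/3)MR² = (2/3)(3.55)(0.131)² = 0.040614 kg m^2; centre at d = 0.131 m, so I = I_cm + Md² gives I = 0.040614 + (3.55)(0.131)² = 0.10154 kg m^2.
Thin rod: I_cm = (1/12)ML² = (1/12)(4.89)(1.35)² = 0.74267 kg m^2; centre at d = 0.131 + 0.131 + 0.675 = 0.937 m, so I = I_cm + Md² gives I = 0.74267 + (4.89)(0.937)² = 5.0359 kg m^2.
Total I = 0.10154 + 5.0359 = 5.1375 kg m^2.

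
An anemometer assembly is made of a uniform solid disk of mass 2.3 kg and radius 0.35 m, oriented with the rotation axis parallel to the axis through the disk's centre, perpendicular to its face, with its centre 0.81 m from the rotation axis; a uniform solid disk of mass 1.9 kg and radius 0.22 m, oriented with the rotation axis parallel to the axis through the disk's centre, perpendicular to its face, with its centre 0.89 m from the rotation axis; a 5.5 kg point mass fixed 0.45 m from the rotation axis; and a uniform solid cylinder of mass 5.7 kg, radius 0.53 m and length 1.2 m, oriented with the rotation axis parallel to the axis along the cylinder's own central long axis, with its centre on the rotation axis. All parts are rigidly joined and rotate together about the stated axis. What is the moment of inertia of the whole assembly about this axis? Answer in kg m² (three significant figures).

5.12

Solid disk: I_cm = (1/2)MR² = (1/2)(2.3)(0.35)² = 0.14087 kg m²; centre at d = 0.81 m, so the parallel axis theorem gives I = 0.14087 + (2.3)(0.81)² = 1.6499 kg m².
Solid disk: I_cm = (1/2)MR² = (1/2)(1.9)(0.22)² = 0.04598 kg m²; centre at d = 0.89 m, so the parallel axis theorem gives I = 0.04598 + (1.9)(0.89)² = 1.551 kg m².
Point mass: I_cm = 0; centre at d = 0.45 m, so the parallel axis theorem gives I = 0 + (5.5)(0.45)² = 1.1138 kg m².
Solid cylinder: I_cm = (1/2)MR² = (1/2)(5.7)(0.53)² = 0.80057 kg m²; axis through the centre, so I = 0.80057 kg m².
Total I = 1.6499 + 1.551 + 1.1138 + 0.80057 = 5.1152 kg m².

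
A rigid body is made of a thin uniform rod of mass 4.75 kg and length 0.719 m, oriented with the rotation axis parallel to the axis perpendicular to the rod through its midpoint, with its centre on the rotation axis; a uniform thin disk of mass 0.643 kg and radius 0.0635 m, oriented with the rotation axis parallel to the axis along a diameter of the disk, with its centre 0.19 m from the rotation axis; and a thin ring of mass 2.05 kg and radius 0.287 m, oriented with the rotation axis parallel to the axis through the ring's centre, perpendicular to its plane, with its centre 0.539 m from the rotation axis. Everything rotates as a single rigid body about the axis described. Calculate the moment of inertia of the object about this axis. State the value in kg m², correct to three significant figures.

0.993

Thin rod: I_cm = (1/12)ML² = (1/12)(4.75)(0.719)² = 0.20463 kg m²; axis through the centre, so I = 0.20463 kg m².
Thin disk: I_cm = (1/4)MR² = (1/4)(0.643)(0.0635)² = 0.00064818 kg m²; centre at d = 0.19 m, so the parallel axis theorem gives I = 0.00064818 + (0.643)(0.19)² = 0.02386 kg m².
Thin ring: I_cm = MR² = (2.05)(0.287)² = 0.16886 kg m²; centre at d = 0.539 m, so the parallel axis theorem gives I = 0.16886 + (2.05)(0.539)² = 0.76442 kg m².
Total I = 0.20463 + 0.02386 + 0.76442 = 0.99292 kg m².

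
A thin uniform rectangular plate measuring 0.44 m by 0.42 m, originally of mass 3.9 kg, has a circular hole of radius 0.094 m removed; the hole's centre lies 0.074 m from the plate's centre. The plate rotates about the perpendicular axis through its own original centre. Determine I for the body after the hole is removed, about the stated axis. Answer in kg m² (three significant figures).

0.114

Unpierced body about its centre: I₀ = (1/12)M(a²+b²) = (1/12)(3.9)[(0.44)² + (0.42)²] = 0.12025 kg m².
The removed disk has mass m = M·πr²/(ab) = (3.9)·π(0.094)²/(0.44·0.42) = 0.58583 kg (same uniform areal density).
Its moment of inertia about the rotation axis (parallel-axis theorem): I_hole = (1/2)mr² + md² = (1/2)(0.58583)(0.094)² + (0.58583)(0.074)² = 0.0057962 kg m².
Treating the hole as negative mass, I = I₀ − I_hole = 0.12025 − 0.0057962 = 0.11445 kg m².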